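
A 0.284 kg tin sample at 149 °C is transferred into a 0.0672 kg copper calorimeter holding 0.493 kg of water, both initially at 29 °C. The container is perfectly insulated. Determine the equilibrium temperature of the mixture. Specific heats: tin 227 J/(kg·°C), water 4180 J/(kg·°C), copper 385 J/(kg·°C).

T_f ≈ 32.6 °C

T_f = Σ m_i c_i T_i / Σ m_i c_i:
T_f = (64.47*149 + 2060.7*29 + 25.87*29) / (64.47 + 2060.7 + 25.87)
    = 70117 / 2151.1 ≈ 32.60 °C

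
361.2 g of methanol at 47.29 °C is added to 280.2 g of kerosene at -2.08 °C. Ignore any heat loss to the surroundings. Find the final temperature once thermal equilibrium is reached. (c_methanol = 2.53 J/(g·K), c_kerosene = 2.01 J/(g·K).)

T_f ≈ 28.5 °C

Energy conservation, ΣQ = 0:
361.2·2.53·(T − 47.29) + 280.2·2.01·(T − (-2.08)) = 0
1477 T = 42044
T ≈ 28.46 °C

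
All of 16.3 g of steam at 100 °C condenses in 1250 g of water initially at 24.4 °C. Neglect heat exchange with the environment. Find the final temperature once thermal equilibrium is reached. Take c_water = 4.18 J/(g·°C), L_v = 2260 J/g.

T_f ≈ 32.3 °C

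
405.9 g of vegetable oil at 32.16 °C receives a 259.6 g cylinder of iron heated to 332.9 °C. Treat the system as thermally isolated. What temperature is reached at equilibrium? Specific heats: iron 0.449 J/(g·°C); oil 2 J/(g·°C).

Set heat shed by the hot body equal to heat absorbed by the cold body:
259.6*0.449*(332.9 − T) = 405.9*2*(T − 32.16)
116.56(332.9 − T) = 811.8(T − 32.16)
928.36 T = 64910  ⇒  T ≈ 69.92 °C

T_f ≈ 69.9 °C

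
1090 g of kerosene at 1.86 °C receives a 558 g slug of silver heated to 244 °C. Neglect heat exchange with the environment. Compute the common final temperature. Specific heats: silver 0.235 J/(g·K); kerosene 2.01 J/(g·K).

T_f ≈ 15.5 °C

Set heat shed by the hot body equal to heat absorbed by the cold body:
558·0.235·(244 − T) = 1090·2.01·(T − 1.86)
131.13(244 − T) = 2190.9(T − 1.86)
2322 T = 36071  ⇒  T ≈ 15.53 °C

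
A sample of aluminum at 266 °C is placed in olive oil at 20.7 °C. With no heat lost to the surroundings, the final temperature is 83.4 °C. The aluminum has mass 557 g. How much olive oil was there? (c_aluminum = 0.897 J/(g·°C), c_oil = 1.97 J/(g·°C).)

Conservation of energy gives ΣQ = 0:
557×0.897×(83.4 − 266) + m×1.97×(83.4 − 20.7) = 0
123.52 m = 91232
m = 91232/123.52 ≈ 738.6 g

m ≈ 739 g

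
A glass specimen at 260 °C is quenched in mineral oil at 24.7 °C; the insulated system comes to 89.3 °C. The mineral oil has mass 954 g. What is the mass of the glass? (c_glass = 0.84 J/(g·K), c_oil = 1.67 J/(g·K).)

m ≈ 718 g

Heat lost by the glass = heat gained by the oil:
m×0.84×(260 − 89.3) = 954×1.67×(89.3 − 24.7)
143.39 m = 102919  ⇒  m ≈ 717.8 g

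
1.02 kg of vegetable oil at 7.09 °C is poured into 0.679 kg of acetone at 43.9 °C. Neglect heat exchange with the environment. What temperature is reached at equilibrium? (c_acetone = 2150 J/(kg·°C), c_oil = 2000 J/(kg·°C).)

Heat gained plus heat lost sum to zero:
0.679*2150*(T − 43.9) + 1.02*2000*(T − 7.09) = 0
1459.9(T − 43.9) + 2040(T − 7.09) = 0
3499.9 T = 78551
T = 78551 / 3499.9 = 22.4 °C

T_f ≈ 22.4 °C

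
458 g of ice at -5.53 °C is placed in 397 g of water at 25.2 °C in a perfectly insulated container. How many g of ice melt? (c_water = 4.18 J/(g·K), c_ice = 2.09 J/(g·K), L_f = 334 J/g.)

Water can give up m c ΔT = 397·4.18·25.2 = 41818 J before reaching 0 °C.
Warming the ice to 0 °C takes 458·2.09·5.53 = 5293.4 J, leaving 36525 J for melting.
Fully melting the ice requires m_ice L_f = 458·334 = 152972 J.
Since 36525 < 152972 J, not all the ice melts; equilibrium is at 0 °C.
m_melt = 36525 / L_f = 109.4 g.

m_melted ≈ 109 g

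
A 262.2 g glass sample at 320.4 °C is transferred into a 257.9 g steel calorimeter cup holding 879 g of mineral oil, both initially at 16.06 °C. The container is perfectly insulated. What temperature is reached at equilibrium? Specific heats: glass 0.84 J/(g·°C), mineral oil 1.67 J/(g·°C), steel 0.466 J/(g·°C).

With ΣQ=0 the equilibrium temperature is the m·c-weighted mean:
T_f = (220.25×320.4 + 1467.9×16.06 + 120.18×16.06) / (220.25 + 1467.9 + 120.18)
    = 96073 / 1808.4 ≈ 53.13 °C

T_f ≈ 53.1 °C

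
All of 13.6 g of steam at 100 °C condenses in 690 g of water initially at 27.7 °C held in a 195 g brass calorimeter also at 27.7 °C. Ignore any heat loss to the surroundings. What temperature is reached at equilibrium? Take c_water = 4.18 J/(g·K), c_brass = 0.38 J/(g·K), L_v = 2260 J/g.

Sum of m c ΔT and latent-heat terms is zero:
steam→water at 100 °C releases m L_v = 13.6×2260 = 30736
  condensate cools 100→T: 13.6×4.18×(T − 100) = 56.85(T − 100)
  original water: 2884.2(T − 27.7)
  brass cup: 195×0.38×(T − 27.7) = 74.1(T − 27.7)
3015.1 T = 30736 + 5684.8 + 81945 = 118366
T ≈ 39.26 °C, under the boiling point, so the assumption holds.

T_f ≈ 39.3 °C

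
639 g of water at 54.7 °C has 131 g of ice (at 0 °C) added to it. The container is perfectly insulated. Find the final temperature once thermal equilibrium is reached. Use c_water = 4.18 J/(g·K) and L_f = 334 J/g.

Taking heat into each body as positive, Σ m c ΔT = 0:
latent heat to melt: 131·334 = 43754; meltwater 0→T: 131·4.18·T = 547.58 T; water cools: 639·4.18·(T − 54.7) = 2671(T − 54.7)
3218.6 T = 146105 − 43754 = 102351
T ≈ 31.80 °C — above 0 °C, consistent with complete melting.

T_f ≈ 31.8 °C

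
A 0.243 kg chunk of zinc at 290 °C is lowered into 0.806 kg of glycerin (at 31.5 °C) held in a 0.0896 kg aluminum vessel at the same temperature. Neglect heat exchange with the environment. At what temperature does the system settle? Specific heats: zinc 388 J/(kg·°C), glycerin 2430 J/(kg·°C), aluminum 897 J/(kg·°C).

Let T be the final temperature. ΣQ_i = 0:
0.243*388*(T − 290) + 0.806*2430*(T − 31.5) + 0.0896*897*(T − 31.5) = 0
94.28(T − 290) + 1958.6(T − 31.5) + 80.37(T − 31.5) = 0
(94.28 + 1958.6 + 80.37) T = 94.28*290 + 1958.6*31.5 + 80.37*31.5
T ≈ 42.93 °C

T_f ≈ 42.9 °C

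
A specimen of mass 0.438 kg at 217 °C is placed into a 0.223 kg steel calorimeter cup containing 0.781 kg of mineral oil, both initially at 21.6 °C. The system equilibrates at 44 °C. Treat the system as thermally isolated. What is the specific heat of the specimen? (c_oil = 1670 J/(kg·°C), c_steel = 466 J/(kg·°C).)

c ≈ 416 J/(kg·°C)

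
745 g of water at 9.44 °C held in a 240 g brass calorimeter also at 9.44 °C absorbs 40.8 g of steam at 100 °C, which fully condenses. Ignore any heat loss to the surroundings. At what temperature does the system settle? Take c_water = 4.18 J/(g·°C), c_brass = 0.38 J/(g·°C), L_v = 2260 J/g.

Conservation of energy gives ΣQ = 0:
latent heat released on condensation: 40.8×2260 = 92208; condensed water 100 °C→T: 170.54(T − 100); original water: 3114.1(T − 9.44); cup: 91.2(T − 9.44)
3375.8 T = 92208 + 17054 + 30258 = 139520
T ≈ 41.33 °C, under the boiling point, so the assumption holds.

T_f ≈ 41.3 °C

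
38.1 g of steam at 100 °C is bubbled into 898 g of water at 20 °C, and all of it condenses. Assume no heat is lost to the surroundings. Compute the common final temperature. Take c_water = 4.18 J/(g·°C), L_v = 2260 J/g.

Taking heat into each body as positive, Σ m c ΔT = 0:
latent heat released on condensation: 38.1×2260 = 86106; condensate cools 100→T: 38.1×4.18×(T − 100) = 159.26(T − 100); original water: 3753.6(T − 20)
3912.9 T = 86106 + 15926 + 75073 = 177105
T ≈ 45.26 °C (< 100 °C, so full condensation is consistent).

T_f ≈ 45.3 °C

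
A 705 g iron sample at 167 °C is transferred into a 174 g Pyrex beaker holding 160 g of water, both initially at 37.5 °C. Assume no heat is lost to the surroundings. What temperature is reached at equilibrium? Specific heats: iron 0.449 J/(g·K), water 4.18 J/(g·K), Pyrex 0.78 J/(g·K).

Energy conservation, ΣQ = 0:
705*0.449*(T − 167) + 160*4.18*(T − 37.5) + 174*0.78*(T − 37.5) = 0
(316.55 + 668.8 + 135.72) T = 316.55*167 + 668.8*37.5 + 135.72*37.5
T = 83033 / 1121.1 = 74.1 °C

T_f ≈ 74.1 °C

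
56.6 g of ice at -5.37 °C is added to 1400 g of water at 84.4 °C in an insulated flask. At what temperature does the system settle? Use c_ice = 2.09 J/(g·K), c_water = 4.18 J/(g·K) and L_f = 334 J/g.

T_f ≈ 77.9 °C

Taking heat into each body as positive, Σ m c ΔT = 0:
ice -5.37→0 °C: 56.6·2.09·5.37 = 635.24; fusion: m_ice L_f = 56.6·334 = 18904; warm the meltwater: 236.59 T; water: 5852(T − 84.4)
6088.6 T = 493909 − 19540 = 474369
T ≈ 77.91 °C — above 0 °C, consistent with complete melting.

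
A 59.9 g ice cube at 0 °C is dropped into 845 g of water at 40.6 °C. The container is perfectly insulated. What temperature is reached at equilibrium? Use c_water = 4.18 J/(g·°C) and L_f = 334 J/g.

Setting the total heat transfer to zero:
melt ice: 59.9·334 = 20007; meltwater 0→T: 59.9·4.18·T = 250.38 T; water cools: 845·4.18·(T − 40.6) = 3532.1(T − 40.6)
3782.5 T = 143403 − 20007 = 123397
T ≈ 32.62 °C. Since T > 0 °C, the all-ice-melts assumption holds.

T_f ≈ 32.6 °C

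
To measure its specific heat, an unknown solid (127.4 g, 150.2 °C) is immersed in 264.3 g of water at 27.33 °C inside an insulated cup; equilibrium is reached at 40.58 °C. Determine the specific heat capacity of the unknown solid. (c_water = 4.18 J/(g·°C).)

c ≈ 1.05 J/(g·°C)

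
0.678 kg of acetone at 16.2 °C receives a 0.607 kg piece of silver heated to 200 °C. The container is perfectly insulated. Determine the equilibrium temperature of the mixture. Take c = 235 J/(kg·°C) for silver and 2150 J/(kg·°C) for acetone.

|Q_silver| = |Q_acetone|:
0.607×235×(200 − T) = 0.678×2150×(T − 16.2)
142.65(200 − T) = 1457.7(T − 16.2)
1600.3 T = 52144  ⇒  T ≈ 32.58 °C

T_f ≈ 32.6 °C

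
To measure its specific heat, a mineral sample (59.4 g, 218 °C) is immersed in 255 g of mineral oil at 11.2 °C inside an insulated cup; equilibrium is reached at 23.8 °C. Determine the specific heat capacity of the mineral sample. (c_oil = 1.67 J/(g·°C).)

Energy conservation, ΣQ = 0:
59.4·c·(23.8 − 218) + 255·1.67·(23.8 − 11.2) = 0
-11535 c = -5365.7
c = -5365.7/-11535 ≈ 0.4651 J/(g·°C)

c ≈ 0.465 J/(g·°C)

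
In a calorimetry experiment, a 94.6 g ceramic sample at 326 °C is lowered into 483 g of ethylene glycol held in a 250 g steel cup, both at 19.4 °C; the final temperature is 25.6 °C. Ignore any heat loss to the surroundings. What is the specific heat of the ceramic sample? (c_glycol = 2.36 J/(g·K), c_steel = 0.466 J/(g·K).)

c ≈ 0.274 J/(g·K)

Taking heat into each body as positive, Σ m c ΔT = 0:
94.6·c·(25.6 − 326) + 483·2.36·(25.6 − 19.4) + 250·0.466·(25.6 − 19.4) = 0
-28418 c = -7789.6
c = -7789.6/-28418 ≈ 0.2741 J/(g·K)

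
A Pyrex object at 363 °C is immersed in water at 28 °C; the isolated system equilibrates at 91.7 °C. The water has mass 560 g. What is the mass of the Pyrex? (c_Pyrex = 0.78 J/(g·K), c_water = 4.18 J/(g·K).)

m ≈ 705 g

Taking heat into each body as positive, Σ m c ΔT = 0:
m×0.78×(91.7 − 363) + 560×4.18×(91.7 − 28) = 0
-211.61 m = -149109
m = -149109/-211.61 ≈ 704.6 g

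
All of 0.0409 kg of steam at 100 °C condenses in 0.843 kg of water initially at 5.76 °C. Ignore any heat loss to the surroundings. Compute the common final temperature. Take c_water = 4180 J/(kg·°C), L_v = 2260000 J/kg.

T_f ≈ 35.1 °C

Conservation of energy gives ΣQ = 0:
latent heat released on condensation: 0.0409×2260000 = 92434; condensed water 100 °C→T: 170.96(T − 100); original water: 3523.7(T − 5.76)
3694.7 T = 92434 + 17096 + 20297 = 129827
T ≈ 35.14 °C, under the boiling point, so the assumption holds.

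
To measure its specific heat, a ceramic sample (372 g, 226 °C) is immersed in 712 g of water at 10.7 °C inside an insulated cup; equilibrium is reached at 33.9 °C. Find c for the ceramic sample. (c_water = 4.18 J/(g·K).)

c ≈ 0.966 J/(g·K)

Heat gained plus heat lost sum to zero:
372·c·(33.9 − 226) + 712·4.18·(33.9 − 10.7) = 0
-71461 c = -69047
c = -69047/-71461 ≈ 0.9662 J/(g·K)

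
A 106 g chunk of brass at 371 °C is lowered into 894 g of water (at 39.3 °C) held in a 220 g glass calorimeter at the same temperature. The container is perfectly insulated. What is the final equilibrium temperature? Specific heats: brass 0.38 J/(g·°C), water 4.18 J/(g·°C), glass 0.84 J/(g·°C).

Setting the total heat transfer to zero:
106×0.38×(T − 371) + 894×4.18×(T − 39.3) + 220×0.84×(T − 39.3) = 0
(40.28 + 3736.9 + 184.8) T = 40.28×371 + 3736.9×39.3 + 184.8×39.3
T = 169067 / 3962 = 42.7 °C

T_f ≈ 42.7 °C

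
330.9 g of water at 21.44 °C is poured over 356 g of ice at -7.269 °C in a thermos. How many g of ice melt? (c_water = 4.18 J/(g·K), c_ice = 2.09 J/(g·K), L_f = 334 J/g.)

Water can give up m c ΔT = 330.9×4.18×21.44 = 29655 J before reaching 0 °C.
Warming the ice to 0 °C takes 356×2.09×7.269 = 5408.4 J, leaving 24247 J for melting.
To melt every bit of ice: 356×334 = 118904 J.
That's not enough to melt it all — equilibrium is at 0 °C with ice remaining.
m_melted×334 = 24247  ⇒  m_melted ≈ 72.59 g.

m_melted ≈ 72.6 g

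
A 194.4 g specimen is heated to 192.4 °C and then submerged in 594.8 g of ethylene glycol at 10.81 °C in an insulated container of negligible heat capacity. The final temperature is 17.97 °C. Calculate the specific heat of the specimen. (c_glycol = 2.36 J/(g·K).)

c ≈ 0.296 J/(g·K)

Heat lost by the specimen = heat gained by the glycol:
194.4×c×(192.4 − 17.97) = 594.8×2.36×(17.97 − 10.81)
33909 c = 10051  ⇒  c ≈ 0.2964 J/(g·K)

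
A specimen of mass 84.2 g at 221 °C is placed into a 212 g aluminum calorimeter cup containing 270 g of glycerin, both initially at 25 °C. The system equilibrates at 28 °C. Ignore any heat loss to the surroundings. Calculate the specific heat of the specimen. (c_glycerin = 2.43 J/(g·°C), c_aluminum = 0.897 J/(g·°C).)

c ≈ 0.156 J/(g·°C)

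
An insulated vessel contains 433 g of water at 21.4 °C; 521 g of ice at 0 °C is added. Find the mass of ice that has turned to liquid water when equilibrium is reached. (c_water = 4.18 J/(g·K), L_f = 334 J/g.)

Water can give up m c ΔT = 433·4.18·21.4 = 38733 J before reaching 0 °C.
Fully melting the ice requires m_ice L_f = 521·334 = 174014 J.
Since 38733 < 174014 J, not all the ice melts; equilibrium is at 0 °C.
Mass melted = 38733/334 ≈ 116 g.

m_melted ≈ 116 g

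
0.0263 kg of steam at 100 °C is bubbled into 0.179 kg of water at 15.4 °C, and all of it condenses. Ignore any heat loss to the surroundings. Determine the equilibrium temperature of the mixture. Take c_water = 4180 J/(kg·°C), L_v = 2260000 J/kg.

T_f ≈ 95.5 °C

Taking heat into each body as positive, Σ m c ΔT = 0:
latent heat released on condensation: 0.0263×2260000 = 59438
  condensate cools 100→T: 0.0263×4180×(T − 100) = 109.93(T − 100)
  original water: 748.22(T − 15.4)
858.15 T = 59438 + 10993 + 11523 = 81954
T ≈ 95.50 °C, under the boiling point, so the assumption holds.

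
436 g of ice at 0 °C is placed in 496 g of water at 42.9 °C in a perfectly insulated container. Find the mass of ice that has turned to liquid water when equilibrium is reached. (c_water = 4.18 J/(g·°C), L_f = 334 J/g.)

Water can give up m c ΔT = 496·4.18·42.9 = 88944 J before reaching 0 °C.
Melting all 436 g of ice would need 436·334 = 145624 J.
88944 J < 145624 J, so only part of the ice melts and the system sits at 0 °C.
Mass melted = 88944/334 ≈ 266.3 g.

m_melted ≈ 266 g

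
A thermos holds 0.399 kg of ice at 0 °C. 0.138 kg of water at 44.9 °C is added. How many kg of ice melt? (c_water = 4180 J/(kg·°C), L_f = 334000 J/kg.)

m_melted ≈ 0.0775 kg

Water can give up m c ΔT = 0.138·4180·44.9 = 25900 J before reaching 0 °C.
Fully melting the ice requires m_ice L_f = 0.399·334000 = 133266 J.
Since 25900 < 133266 J, not all the ice melts; equilibrium is at 0 °C.
Mass melted = 25900/334000 ≈ 0.07755 kg.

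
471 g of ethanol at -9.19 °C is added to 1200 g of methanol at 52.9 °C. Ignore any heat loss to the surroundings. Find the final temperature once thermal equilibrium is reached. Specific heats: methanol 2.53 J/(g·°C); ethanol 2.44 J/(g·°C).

T_f ≈ 35.9 °C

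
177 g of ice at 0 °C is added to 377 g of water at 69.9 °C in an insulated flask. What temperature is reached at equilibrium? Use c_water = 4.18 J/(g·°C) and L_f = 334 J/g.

T_f ≈ 22.0 °C

Net heat exchanged in the isolated system is zero:
melt ice: 177·334 = 59118; warm the meltwater: 739.86 T; water: 1575.9(T − 69.9)
2315.7 T = 110153 − 59118 = 51035
T ≈ 22.04 °C (positive, so assuming full melt was valid).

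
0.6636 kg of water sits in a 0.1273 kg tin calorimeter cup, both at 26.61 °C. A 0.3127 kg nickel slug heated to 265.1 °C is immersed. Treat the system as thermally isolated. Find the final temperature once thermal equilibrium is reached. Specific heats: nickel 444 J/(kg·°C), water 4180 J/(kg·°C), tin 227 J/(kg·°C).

T_f is the heat-capacity-weighted average of the initial temperatures:
T_f = (138.84*265.1 + 2773.8*26.61 + 28.9*26.61) / (138.84 + 2773.8 + 28.9)
    = 111387 / 2941.6 ≈ 37.87 °C

T_f ≈ 37.9 °C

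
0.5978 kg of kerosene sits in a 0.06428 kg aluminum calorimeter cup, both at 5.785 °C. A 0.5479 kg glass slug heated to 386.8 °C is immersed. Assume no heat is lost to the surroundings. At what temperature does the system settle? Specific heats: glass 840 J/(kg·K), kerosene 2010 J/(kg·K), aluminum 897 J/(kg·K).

T_f ≈ 107.8 °C

Heat gained plus heat lost sum to zero:
0.5479*840*(T − 386.8) + 0.5978*2010*(T − 5.785) + 0.06428*897*(T − 5.785) = 0
460.24(T − 386.8) + 1201.6(T − 5.785) + 57.66(T − 5.785) = 0
(460.24 + 1201.6 + 57.66) T = 460.24*386.8 + 1201.6*5.785 + 57.66*5.785
T = 185304/1719.5 ≈ 107.77 °C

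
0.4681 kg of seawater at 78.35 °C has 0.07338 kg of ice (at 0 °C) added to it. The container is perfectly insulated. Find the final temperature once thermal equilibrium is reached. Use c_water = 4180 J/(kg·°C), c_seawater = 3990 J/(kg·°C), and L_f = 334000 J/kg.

Energy conservation, ΣQ = 0:
fusion: m_ice L_f = 0.07338·334000 = 24509
  warm the meltwater: 306.73 T
  seawater: 1867.7(T − 78.35)
2174.4 T = 146336 − 24509 = 121827
T ≈ 56.03 °C (positive, so assuming full melt was valid).

T_f ≈ 56.0 °C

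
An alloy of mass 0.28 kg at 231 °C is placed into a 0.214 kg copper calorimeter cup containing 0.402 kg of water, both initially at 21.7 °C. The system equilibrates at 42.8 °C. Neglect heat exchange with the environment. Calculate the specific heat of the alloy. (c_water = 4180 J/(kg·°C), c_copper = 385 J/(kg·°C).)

c ≈ 706 J/(kg·°C)

Net heat exchanged in the isolated system is zero:
0.28×c×(42.8 − 231) + 0.402×4180×(42.8 − 21.7) + 0.214×385×(42.8 − 21.7) = 0
-52.7 c = -37194
c = -37194/-52.7 ≈ 705.8 J/(kg·°C)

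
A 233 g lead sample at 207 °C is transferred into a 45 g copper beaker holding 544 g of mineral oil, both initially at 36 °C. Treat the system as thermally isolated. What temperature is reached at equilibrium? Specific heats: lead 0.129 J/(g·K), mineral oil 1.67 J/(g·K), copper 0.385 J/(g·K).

T_f ≈ 41.4 °C

T_f = Σ m_i c_i T_i / Σ m_i c_i:
T_f = (30.06×207 + 908.48×36 + 17.32×36) / (30.06 + 908.48 + 17.32)
    = 39551 / 955.86 ≈ 41.38 °C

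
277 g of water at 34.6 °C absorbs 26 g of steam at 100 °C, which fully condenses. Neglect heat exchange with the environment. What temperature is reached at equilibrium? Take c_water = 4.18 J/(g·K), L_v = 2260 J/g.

T_f ≈ 86.6 °C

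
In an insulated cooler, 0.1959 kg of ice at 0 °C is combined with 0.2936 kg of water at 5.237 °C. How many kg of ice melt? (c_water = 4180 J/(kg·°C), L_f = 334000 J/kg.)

m_melted ≈ 0.0192 kg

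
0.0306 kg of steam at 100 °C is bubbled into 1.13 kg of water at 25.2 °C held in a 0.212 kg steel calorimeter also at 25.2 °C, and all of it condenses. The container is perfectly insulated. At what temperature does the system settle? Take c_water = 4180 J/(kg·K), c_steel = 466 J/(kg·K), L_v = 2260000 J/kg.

T_f ≈ 41.1 °C

Setting the total heat transfer to zero:
condense steam: −0.0306×2260000 = −69156; condensate cools 100→T: 0.0306×4180×(T − 100) = 127.91(T − 100); water warms: 1.13×4180×(T − 25.2) = 4723.4(T − 25.2); steel cup: 0.212×466×(T − 25.2) = 98.79(T − 25.2)
4950.1 T = 69156 + 12791 + 121519 = 203466
T ≈ 41.10 °C (< 100 °C, so full condensation is consistent).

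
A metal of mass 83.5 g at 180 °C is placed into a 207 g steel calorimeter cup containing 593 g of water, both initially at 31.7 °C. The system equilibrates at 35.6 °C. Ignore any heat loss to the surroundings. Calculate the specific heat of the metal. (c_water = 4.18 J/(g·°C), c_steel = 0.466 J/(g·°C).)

c ≈ 0.833 J/(g·°C)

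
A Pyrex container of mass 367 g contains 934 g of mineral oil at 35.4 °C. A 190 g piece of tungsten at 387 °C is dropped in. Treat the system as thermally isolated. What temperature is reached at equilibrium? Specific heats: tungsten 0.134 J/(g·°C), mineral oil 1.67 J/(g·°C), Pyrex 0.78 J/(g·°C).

With ΣQ=0 the equilibrium temperature is the m·c-weighted mean:
T_f = (25.46×387 + 1559.8×35.4 + 286.26×35.4) / (25.46 + 1559.8 + 286.26)
    = 75203 / 1871.5 ≈ 40.18 °C

T_f ≈ 40.2 °C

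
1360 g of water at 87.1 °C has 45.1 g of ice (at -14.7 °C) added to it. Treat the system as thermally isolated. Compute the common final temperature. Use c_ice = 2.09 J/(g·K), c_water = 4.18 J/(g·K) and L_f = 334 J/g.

Energy conservation, ΣQ = 0:
warm ice to 0 °C: 45.1·2.09·(0 − (-14.7)) = 1385.6; latent heat to melt: 45.1·334 = 15063; warm the meltwater: 188.52 T; water: 5684.8(T − 87.1)
5873.3 T = 495146 − 16449 = 478697
T ≈ 81.50 °C. Since T > 0 °C, the all-ice-melts assumption holds.

T_f ≈ 81.5 °C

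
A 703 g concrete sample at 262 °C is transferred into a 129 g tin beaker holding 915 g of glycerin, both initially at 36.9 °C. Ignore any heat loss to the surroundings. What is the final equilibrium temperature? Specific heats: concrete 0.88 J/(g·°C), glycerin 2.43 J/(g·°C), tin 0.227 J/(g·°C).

T_f ≈ 85.4 °C

Setting the total heat transfer to zero:
703·0.88·(T − 262) + 915·2.43·(T − 36.9) + 129·0.227·(T − 36.9) = 0
618.64(T − 262) + 2223.5(T − 36.9) + 29.28(T − 36.9) = 0
2871.4 T = 245210
T = 245210 / 2871.4 = 85.4 °C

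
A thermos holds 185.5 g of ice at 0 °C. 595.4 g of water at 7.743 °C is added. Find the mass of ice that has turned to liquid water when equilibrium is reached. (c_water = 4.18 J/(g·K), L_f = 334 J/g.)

m_melted ≈ 57.7 g

Cooling the water to 0 °C releases 595.4×4.18×7.743 = 19271 J.
To melt every bit of ice: 185.5×334 = 61957 J.
That's not enough to melt it all — equilibrium is at 0 °C with ice remaining.
m_melt = 19271 / L_f = 57.7 g.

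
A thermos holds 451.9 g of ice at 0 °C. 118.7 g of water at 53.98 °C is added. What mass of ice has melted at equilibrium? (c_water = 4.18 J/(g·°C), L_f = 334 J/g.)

m_melted ≈ 80.2 g

Heat available from the water dropping to 0 °C: 118.7·4.18·53.98 = 26783 J.
Melting all 451.9 g of ice would need 451.9·334 = 150935 J.
That's not enough to melt it all — equilibrium is at 0 °C with ice remaining.
m_melt = 26783 / L_f = 80.19 g.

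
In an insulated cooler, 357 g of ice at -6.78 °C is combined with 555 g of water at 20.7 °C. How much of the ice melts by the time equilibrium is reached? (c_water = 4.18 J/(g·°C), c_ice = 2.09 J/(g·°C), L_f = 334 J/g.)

Heat available from the water dropping to 0 °C: 555×4.18×20.7 = 48022 J.
Warming the ice to 0 °C takes 357×2.09×6.78 = 5058.8 J, leaving 42963 J for melting.
To melt every bit of ice: 357×334 = 119238 J.
Since 42963 < 119238 J, not all the ice melts; equilibrium is at 0 °C.
m_melt = 42963 / L_f = 128.6 g.

m_melted ≈ 129 g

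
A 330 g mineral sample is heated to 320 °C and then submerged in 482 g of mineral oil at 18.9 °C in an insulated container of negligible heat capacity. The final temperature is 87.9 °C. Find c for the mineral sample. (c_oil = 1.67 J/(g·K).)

Setting the total heat transfer to zero:
330×c×(87.9 − 320) + 482×1.67×(87.9 − 18.9) = 0
-76593 c = -55541
c = -55541/-76593 ≈ 0.7251 J/(g·K)

c ≈ 0.725 J/(g·K)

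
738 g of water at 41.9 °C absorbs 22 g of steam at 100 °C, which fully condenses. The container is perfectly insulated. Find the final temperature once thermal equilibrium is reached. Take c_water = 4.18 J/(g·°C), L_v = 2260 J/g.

T_f ≈ 59.2 °C

Taking heat into each body as positive, Σ m c ΔT = 0:
condense steam: −22×2260 = −49720; condensed water 100 °C→T: 91.96(T − 100); original water: 3084.8(T − 41.9)
3176.8 T = 49720 + 9196 + 129255 = 188171
T ≈ 59.23 °C — below 100 °C, confirming all the steam condensed.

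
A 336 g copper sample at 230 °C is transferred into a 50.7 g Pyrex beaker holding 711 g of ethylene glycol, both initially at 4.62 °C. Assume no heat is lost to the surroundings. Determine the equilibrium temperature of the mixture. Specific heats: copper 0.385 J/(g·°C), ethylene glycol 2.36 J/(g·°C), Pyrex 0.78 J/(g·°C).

T_f ≈ 20.4 °C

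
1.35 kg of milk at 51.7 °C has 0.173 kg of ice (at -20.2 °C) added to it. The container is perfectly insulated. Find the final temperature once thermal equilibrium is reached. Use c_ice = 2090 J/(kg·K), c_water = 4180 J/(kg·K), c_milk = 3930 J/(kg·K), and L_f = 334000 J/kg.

T_f ≈ 34.7 °C

Net heat exchanged in the isolated system is zero:
warm ice to 0 °C: 0.173·2090·(0 − (-20.2)) = 7303.7; latent heat to melt: 0.173·334000 = 57782; warm the meltwater: 723.14 T; milk: 5305.5(T − 51.7)
6028.6 T = 274294 − 65086 = 209209
T ≈ 34.70 °C — above 0 °C, consistent with complete melting.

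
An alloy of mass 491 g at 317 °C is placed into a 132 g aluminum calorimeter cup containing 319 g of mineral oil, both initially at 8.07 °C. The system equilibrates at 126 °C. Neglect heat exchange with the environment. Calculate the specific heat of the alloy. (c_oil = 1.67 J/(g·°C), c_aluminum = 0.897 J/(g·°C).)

Setting the total heat transfer to zero:
491·c·(126 − 317) + 319·1.67·(126 − 8.07) + 132·0.897·(126 − 8.07) = 0
-93781 c = -76788
c = -76788/-93781 ≈ 0.8188 J/(g·°C)

c ≈ 0.819 J/(g·°C)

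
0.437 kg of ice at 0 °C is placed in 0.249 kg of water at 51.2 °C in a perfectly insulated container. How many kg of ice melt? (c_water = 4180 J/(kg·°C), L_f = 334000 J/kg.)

m_melted ≈ 0.16 kg

Heat available from the water dropping to 0 °C: 0.249·4180·51.2 = 53290 J.
To melt every bit of ice: 0.437·334000 = 145958 J.
53290 J < 145958 J, so only part of the ice melts and the system sits at 0 °C.
Mass melted = 53290/334000 ≈ 0.1596 kg.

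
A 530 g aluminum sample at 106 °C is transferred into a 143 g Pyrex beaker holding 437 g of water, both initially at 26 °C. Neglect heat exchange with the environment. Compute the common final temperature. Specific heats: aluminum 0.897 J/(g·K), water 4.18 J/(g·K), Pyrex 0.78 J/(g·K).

T_f ≈ 41.8 °C

Let T be the final temperature. ΣQ_i = 0:
530·0.897·(T − 106) + 437·4.18·(T − 26) + 143·0.78·(T − 26) = 0
2413.6 T = 100787
T ≈ 41.76 °C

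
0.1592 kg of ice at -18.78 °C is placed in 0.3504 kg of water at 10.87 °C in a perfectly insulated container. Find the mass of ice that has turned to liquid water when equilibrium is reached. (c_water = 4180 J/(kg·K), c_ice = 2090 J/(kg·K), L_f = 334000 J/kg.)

m_melted ≈ 0.029 kg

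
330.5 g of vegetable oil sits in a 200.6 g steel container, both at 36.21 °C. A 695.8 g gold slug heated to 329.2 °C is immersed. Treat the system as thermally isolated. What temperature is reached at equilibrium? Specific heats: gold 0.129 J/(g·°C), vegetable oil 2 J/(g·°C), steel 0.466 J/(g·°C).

T_f ≈ 67.4 °C

Energy conservation, ΣQ = 0:
695.8×0.129×(T − 329.2) + 330.5×2×(T − 36.21) + 200.6×0.466×(T − 36.21) = 0
89.76(T − 329.2) + 661(T − 36.21) + 93.48(T − 36.21) = 0
(89.76 + 661 + 93.48) T = 89.76×329.2 + 661×36.21 + 93.48×36.21
T = 56868/844.24 ≈ 67.36 °C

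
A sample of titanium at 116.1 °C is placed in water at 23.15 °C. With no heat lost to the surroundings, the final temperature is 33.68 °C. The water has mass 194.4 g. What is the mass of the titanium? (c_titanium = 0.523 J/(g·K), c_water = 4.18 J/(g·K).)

|Q_titanium| = |Q_water|:
m×0.523×(116.1 − 33.68) = 194.4×4.18×(33.68 − 23.15)
43.11 m = 8556.6  ⇒  m ≈ 198.5 g

m ≈ 199 g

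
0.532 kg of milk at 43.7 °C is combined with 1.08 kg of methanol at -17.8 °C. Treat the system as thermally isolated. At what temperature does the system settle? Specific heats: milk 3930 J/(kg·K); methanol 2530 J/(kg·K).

T_f ≈ 8.9 °C

Energy conservation, ΣQ = 0:
0.532*3930*(T − 43.7) + 1.08*2530*(T − (-17.8)) = 0
2090.8(T − 43.7) + 2732.4(T − (-17.8)) = 0
(2090.8 + 2732.4) T = 2090.8*43.7 + 2732.4*(-17.8)
T = 42729 / 4823.2 = 8.86 °C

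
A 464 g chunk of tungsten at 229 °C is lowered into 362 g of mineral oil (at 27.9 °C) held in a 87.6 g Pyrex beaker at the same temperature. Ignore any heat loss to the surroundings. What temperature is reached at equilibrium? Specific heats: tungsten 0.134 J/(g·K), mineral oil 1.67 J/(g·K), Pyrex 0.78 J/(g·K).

T_f = Σ m_i c_i T_i / Σ m_i c_i:
T_f = (62.18×229 + 604.54×27.9 + 68.33×27.9) / (62.18 + 604.54 + 68.33)
    = 33011 / 735.04 ≈ 44.91 °C

T_f ≈ 44.9 °C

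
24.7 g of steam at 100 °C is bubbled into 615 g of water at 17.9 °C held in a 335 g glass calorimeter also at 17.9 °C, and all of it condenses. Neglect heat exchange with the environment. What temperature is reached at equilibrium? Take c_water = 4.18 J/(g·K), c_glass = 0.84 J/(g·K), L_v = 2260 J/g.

T_f ≈ 39.7 °C

Net heat exchanged in the isolated system is zero:
condense steam: −24.7·2260 = −55822; condensed water 100 °C→T: 103.25(T − 100); water warms: 615·4.18·(T − 17.9) = 2570.7(T − 17.9); cup: 281.4(T − 17.9)
2955.3 T = 55822 + 10325 + 51053 = 117199
T ≈ 39.66 °C (< 100 °C, so full condensation is consistent).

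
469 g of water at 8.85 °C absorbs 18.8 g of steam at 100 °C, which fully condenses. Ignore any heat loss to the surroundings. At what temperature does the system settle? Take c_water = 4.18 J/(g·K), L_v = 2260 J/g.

T_f ≈ 33.2 °C

Heat gained plus heat lost sum to zero:
latent heat released on condensation: 18.8·2260 = 42488; condensed water 100 °C→T: 78.58(T − 100); water warms: 469·4.18·(T − 8.85) = 1960.4(T − 8.85)
2039 T = 42488 + 7858.4 + 17350 = 67696
T ≈ 33.20 °C (< 100 °C, so full condensation is consistent).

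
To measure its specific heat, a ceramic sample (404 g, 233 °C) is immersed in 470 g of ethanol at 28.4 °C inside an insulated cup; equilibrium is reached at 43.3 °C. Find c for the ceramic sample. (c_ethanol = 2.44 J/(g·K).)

Conservation of energy gives ΣQ = 0:
404×c×(43.3 − 233) + 470×2.44×(43.3 − 28.4) = 0
-76639 c = -17087
c = -17087/-76639 ≈ 0.223 J/(g·K)

c ≈ 0.223 J/(g·K)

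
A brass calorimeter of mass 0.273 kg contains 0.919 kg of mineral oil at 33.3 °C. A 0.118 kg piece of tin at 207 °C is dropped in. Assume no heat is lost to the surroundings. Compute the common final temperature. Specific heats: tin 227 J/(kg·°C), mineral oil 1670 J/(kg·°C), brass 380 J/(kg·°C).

Let T be the final temperature. ΣQ_i = 0:
0.118×227×(T − 207) + 0.919×1670×(T − 33.3) + 0.273×380×(T − 33.3) = 0
26.79(T − 207) + 1534.7(T − 33.3) + 103.74(T − 33.3) = 0
1665.3 T = 60106
T ≈ 36.09 °C

T_f ≈ 36.1 °C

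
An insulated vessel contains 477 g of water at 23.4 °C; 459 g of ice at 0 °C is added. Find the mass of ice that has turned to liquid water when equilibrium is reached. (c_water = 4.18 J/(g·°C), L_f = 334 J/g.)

m_melted ≈ 140 g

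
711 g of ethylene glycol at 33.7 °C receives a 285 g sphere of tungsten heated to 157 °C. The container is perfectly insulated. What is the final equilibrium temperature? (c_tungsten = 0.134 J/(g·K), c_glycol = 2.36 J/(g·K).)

T_f = Σ m_i c_i T_i / Σ m_i c_i:
T_f = (38.19·157 + 1678·33.7) / (38.19 + 1678)
    = 62543 / 1716.1 ≈ 36.44 °C

T_f ≈ 36.4 °C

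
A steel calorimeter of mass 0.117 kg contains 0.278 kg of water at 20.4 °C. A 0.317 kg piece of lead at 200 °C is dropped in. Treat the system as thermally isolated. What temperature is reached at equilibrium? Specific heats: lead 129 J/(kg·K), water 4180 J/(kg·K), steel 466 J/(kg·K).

Heat gained plus heat lost sum to zero:
0.317*129*(T − 200) + 0.278*4180*(T − 20.4) + 0.117*466*(T − 20.4) = 0
40.89(T − 200) + 1162(T − 20.4) + 54.52(T − 20.4) = 0
1257.5 T = 32996
T = 32996/1257.5 ≈ 26.24 °C

T_f ≈ 26.2 °C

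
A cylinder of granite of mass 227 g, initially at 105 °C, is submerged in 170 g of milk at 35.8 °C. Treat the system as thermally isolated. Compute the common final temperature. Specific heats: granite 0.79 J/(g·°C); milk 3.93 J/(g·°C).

T_f ≈ 50.4 °C

Setting the total heat transfer to zero:
227*0.79*(T − 105) + 170*3.93*(T − 35.8) = 0
847.43 T = 42748
T = 42748/847.43 ≈ 50.44 °C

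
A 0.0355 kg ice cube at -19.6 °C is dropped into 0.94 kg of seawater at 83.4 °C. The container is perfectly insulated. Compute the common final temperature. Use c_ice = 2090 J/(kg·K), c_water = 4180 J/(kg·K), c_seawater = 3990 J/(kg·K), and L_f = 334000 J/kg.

T_f ≈ 76.8 °C

Heat gained plus heat lost sum to zero:
ice -19.6→0 °C: 0.0355·2090·19.6 = 1454.2
  fusion: m_ice L_f = 0.0355·334000 = 11857
  meltwater 0→T: 0.0355·4180·T = 148.39 T
  seawater cools: 0.94·3990·(T − 83.4) = 3750.6(T − 83.4)
3899 T = 312800 − 13311 = 299489
T ≈ 76.81 °C — above 0 °C, consistent with complete melting.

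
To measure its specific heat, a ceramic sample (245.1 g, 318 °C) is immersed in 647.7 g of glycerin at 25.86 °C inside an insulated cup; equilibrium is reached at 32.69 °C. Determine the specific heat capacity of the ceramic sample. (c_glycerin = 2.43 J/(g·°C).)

c ≈ 0.154 J/(g·°C)

Heat lost by the ceramic sample = heat gained by the glycerin:
245.1·c·(318 − 32.69) = 647.7·2.43·(32.69 − 25.86)
69929 c = 10750  ⇒  c ≈ 0.1537 J/(g·°C)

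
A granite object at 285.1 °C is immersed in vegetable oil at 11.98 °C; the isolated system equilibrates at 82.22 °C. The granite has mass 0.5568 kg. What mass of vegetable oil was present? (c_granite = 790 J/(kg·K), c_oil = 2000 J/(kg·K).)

m ≈ 0.635 kg

Heat gained plus heat lost sum to zero:
0.5568·790·(82.22 − 285.1) + m·2000·(82.22 − 11.98) = 0
140480 m = 89241
m = 89241/140480 ≈ 0.6353 kg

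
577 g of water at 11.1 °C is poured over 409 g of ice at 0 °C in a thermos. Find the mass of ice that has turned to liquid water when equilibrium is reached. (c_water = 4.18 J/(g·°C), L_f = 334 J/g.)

Water can give up m c ΔT = 577×4.18×11.1 = 26772 J before reaching 0 °C.
To melt every bit of ice: 409×334 = 136606 J.
Since 26772 < 136606 J, not all the ice melts; equilibrium is at 0 °C.
m_melt = 26772 / L_f = 80.15 g.

m_melted ≈ 80.2 g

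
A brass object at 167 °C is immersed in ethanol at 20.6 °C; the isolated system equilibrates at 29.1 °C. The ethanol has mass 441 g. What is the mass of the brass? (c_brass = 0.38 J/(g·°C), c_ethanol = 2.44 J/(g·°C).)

Setting the total heat transfer to zero:
m·0.38·(29.1 − 167) + 441·2.44·(29.1 − 20.6) = 0
-52.4 m = -9146.3
m = -9146.3/-52.4 ≈ 174.5 g

m ≈ 175 g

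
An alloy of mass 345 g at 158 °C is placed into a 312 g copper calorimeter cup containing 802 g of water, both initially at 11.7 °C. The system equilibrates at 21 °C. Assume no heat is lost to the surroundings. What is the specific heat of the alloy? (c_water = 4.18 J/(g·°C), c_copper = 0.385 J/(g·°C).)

Conservation of energy gives ΣQ = 0:
345·c·(21 − 158) + 802·4.18·(21 − 11.7) + 312·0.385·(21 − 11.7) = 0
-47265 c = -32294
c = -32294/-47265 ≈ 0.6833 J/(g·°C)

c ≈ 0.683 J/(g·°C)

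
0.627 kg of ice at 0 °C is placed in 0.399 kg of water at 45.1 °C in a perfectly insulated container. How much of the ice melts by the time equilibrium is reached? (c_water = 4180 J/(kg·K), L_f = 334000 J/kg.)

m_melted ≈ 0.225 kg

Water can give up m c ΔT = 0.399×4180×45.1 = 75219 J before reaching 0 °C.
Fully melting the ice requires m_ice L_f = 0.627×334000 = 209418 J.
75219 J < 209418 J, so only part of the ice melts and the system sits at 0 °C.
m_melt = 75219 / L_f = 0.2252 kg.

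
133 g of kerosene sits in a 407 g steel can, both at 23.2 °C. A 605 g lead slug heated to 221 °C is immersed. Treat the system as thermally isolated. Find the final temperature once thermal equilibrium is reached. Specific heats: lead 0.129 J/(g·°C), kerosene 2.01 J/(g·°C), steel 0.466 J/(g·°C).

T_f ≈ 52.1 °C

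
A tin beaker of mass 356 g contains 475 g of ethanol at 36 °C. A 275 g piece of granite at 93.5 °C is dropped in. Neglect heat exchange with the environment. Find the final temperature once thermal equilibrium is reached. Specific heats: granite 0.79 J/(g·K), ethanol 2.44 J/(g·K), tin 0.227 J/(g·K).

Let T be the final temperature. ΣQ_i = 0:
275×0.79×(T − 93.5) + 475×2.44×(T − 36) + 356×0.227×(T − 36) = 0
217.25(T − 93.5) + 1159(T − 36) + 80.81(T − 36) = 0
1457.1 T = 64946
T = 64946 / 1457.1 = 44.6 °C

T_f ≈ 44.6 °C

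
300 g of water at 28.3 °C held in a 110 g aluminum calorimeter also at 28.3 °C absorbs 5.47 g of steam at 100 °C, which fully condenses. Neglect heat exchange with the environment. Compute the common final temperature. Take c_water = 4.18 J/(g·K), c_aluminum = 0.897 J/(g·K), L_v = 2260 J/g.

T_f ≈ 38.5 °C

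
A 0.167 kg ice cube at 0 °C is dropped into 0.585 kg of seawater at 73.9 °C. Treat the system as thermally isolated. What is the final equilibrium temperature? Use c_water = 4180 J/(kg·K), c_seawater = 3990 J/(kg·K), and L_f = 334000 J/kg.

T_f ≈ 38.5 °C

Heat gained plus heat lost sum to zero:
melt ice: 0.167·334000 = 55778; warm the meltwater: 698.06 T; seawater cools: 0.585·3990·(T − 73.9) = 2334.1(T − 73.9)
3032.2 T = 172494 − 55778 = 116716
T ≈ 38.49 °C — above 0 °C, consistent with complete melting.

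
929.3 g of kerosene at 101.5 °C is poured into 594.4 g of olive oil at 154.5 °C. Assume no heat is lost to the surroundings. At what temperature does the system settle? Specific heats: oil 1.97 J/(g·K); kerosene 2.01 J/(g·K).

Set heat shed by the hot body equal to heat absorbed by the cold body:
594.4×1.97×(154.5 − T) = 929.3×2.01×(T − 101.5)
1171(154.5 − T) = 1867.9(T − 101.5)
3038.9 T = 370506  ⇒  T ≈ 121.92 °C

T_f ≈ 121.9 °C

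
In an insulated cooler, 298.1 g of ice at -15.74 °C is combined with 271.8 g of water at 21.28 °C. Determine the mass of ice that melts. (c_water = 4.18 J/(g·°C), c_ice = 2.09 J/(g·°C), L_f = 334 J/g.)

Water can give up m c ΔT = 271.8×4.18×21.28 = 24177 J before reaching 0 °C.
Of that, 298.1×2.09×15.74 = 9806.5 J goes to bring the ice to 0 °C, leaving 14370 J.
Melting all 298.1 g of ice would need 298.1×334 = 99565 J.
14370 J < 99565 J, so only part of the ice melts and the system sits at 0 °C.
m_melted×334 = 14370  ⇒  m_melted ≈ 43.02 g.

m_melted ≈ 43 g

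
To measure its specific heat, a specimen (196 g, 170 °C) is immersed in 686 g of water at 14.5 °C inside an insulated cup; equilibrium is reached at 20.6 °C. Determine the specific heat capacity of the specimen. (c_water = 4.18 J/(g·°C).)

m_s c (T_s − T_f) = m_water c_water (T_f − T_0):
196×c×(170 − 20.6) = 686×4.18×(20.6 − 14.5)
29282 c = 17492  ⇒  c ≈ 0.5973 J/(g·°C)

c ≈ 0.597 J/(g·°C)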